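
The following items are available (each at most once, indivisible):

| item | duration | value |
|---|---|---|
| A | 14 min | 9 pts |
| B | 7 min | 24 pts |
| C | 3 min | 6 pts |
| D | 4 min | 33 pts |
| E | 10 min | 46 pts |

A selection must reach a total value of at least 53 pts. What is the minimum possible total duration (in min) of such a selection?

Subsets with value ≥ 53, sorted by total duration:
- B+D: duration 11, value 57
- D+E: duration 14, value 79
Minimum duration: 11 min.

11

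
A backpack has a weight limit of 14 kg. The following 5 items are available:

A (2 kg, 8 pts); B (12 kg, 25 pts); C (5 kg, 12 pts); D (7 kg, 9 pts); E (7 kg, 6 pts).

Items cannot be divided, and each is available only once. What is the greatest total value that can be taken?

33 pts

This is a 0/1 knapsack; check combinations near the capacity.
- A+B: weight 2+12=14, value 8+25=33
- A+C+D: weight 2+5+7=14, value 8+12+9=29
- A+C+E: weight 2+5+7=14, value 8+12+6=26
Best: 33 pts.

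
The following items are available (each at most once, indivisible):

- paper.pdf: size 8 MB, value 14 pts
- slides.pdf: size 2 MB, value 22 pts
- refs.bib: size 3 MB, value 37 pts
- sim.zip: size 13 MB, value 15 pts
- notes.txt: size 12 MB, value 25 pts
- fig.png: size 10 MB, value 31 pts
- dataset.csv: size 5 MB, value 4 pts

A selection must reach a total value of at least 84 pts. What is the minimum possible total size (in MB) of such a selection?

Subsets with value ≥ 84, sorted by total size:
- slides.pdf+refs.bib+fig.png: size 15, value 90
- slides.pdf+refs.bib+notes.txt: size 17, value 84
Minimum size: 15 MB.

15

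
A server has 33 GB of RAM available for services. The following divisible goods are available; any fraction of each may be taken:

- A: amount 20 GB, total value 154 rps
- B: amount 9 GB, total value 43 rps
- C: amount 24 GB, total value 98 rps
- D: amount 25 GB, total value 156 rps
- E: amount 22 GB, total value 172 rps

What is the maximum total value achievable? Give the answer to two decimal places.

256.70

Take in order of value per unit:
- E (172/22 per unit): all 22 → value 172, running total 172.00
- A (154/20 per unit): 11 of 20 → value 11×154/20 = 84.7000, running total 256.70
Total 256.70.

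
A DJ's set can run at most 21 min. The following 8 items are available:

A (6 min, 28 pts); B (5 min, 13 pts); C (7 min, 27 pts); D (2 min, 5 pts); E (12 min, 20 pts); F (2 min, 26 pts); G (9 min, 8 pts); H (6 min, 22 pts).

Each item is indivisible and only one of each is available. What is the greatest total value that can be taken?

Check high-value combinations within 21 min:
- A+C+F+H: duration 6+7+2+6=21, value 28+27+26+22=103
- A+B+C+F: duration 6+5+7+2=20, value 28+13+27+26=94
- A+B+D+F+H: duration 6+5+2+2+6=21, value 28+13+5+26+22=94
Best: 103 pts.

103 pts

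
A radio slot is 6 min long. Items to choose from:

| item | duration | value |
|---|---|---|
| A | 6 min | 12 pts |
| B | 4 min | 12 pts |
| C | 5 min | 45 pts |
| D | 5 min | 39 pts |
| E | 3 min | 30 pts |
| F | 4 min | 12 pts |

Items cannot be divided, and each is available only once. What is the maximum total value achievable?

45 pts

This is a 0/1 knapsack; check combinations near the capacity.
- C: duration 5, value 45
- D: duration 5, value 39
- E: duration 3, value 30
Best: 45 pts.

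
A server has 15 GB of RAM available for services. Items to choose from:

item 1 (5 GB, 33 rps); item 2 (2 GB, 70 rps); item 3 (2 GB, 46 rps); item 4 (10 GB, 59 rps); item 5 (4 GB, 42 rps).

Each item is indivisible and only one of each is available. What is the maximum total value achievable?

Check high-value combinations within 15 GB:
- item 1+item 2+item 3+item 5: memory 5+2+2+4=13, value 33+70+46+42=191
- item 2+item 3+item 4: memory 2+2+10=14, value 70+46+59=175
- item 2+item 3+item 5: memory 2+2+4=8, value 70+46+42=158
- item 1+item 2+item 3: memory 5+2+2=9, value 33+70+46=149
- item 1+item 2+item 5: memory 5+2+4=11, value 33+70+42=145
Best: 191 rps.

191 rps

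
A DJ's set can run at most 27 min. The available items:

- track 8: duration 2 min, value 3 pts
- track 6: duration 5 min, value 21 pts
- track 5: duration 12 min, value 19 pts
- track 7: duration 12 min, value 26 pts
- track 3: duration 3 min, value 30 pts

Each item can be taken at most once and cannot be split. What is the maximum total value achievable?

Check high-value combinations within 27 min:
- track 8+track 6+track 7+track 3: duration 2+5+12+3=22, value 3+21+26+30=80
- track 6+track 7+track 3: duration 5+12+3=20, value 21+26+30=77
- track 5+track 7+track 3: duration 12+12+3=27, value 19+26+30=75
- track 8+track 6+track 5+track 3: duration 2+5+12+3=22, value 3+21+19+30=73
- track 6+track 5+track 3: duration 5+12+3=20, value 21+19+30=70
Best: 80 pts.

80 pts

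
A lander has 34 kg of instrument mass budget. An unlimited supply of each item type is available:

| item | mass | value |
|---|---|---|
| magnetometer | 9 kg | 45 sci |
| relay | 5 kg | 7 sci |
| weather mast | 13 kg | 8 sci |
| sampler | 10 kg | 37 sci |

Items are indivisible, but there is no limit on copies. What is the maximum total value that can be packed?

142 sci

Best value-per-unit is magnetometer at 45/9; filling with it alone gives 3×45 = 135.
Optimal mix: 3×magnetometer + 1×relay → mass 32, value 142.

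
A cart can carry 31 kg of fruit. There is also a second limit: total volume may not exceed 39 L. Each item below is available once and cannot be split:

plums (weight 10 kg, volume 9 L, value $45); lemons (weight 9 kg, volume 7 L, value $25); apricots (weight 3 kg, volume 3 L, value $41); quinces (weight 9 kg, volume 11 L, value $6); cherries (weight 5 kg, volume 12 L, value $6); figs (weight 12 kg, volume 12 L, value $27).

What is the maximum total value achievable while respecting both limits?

Feasible sets respecting both limits:
- plums+apricots+cherries+figs: weight 30, volume 36, value 119
- plums+lemons+apricots+quinces: weight 31, volume 30, value 117
- plums+lemons+apricots+cherries: weight 27, volume 31, value 117
Best: $119.

$119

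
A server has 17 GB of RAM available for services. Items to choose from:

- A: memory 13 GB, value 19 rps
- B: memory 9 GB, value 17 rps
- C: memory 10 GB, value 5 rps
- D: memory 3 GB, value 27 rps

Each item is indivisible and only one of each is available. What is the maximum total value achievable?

46 rps

This is a 0/1 knapsack; check combinations near the capacity.
- A+D: memory 13+3=16, value 19+27=46
- B+D: memory 9+3=12, value 17+27=44
- C+D: memory 10+3=13, value 5+27=32
- D: memory 3, value 27
- A: memory 13, value 19
Best: 46 rps.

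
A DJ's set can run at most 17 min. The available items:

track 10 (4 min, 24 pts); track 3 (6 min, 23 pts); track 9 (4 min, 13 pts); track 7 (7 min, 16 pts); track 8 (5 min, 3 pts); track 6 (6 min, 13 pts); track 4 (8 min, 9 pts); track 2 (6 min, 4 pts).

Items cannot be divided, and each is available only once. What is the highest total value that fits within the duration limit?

63 pts

Check high-value combinations within 17 min:
- track 10+track 3+track 7: duration 4+6+7=17, value 24+23+16=63
- track 10+track 3+track 9: duration 4+6+4=14, value 24+23+13=60
- track 10+track 3+track 6: duration 4+6+6=16, value 24+23+13=60
- track 10+track 9+track 7: duration 4+4+7=15, value 24+13+16=53
Best: 63 pts.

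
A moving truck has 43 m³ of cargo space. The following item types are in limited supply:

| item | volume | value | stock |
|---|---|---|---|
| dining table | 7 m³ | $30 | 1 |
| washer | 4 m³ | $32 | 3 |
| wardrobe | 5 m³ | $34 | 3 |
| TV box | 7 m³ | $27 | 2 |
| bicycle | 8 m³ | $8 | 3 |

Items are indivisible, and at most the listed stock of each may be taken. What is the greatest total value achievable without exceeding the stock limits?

$255

Best selections within volume 43 and stock limits:
- 1×dining table + 3×washer + 3×wardrobe + 1×TV box: volume 41, value 255
- 3×washer + 3×wardrobe + 2×TV box: volume 41, value 252
- 1×dining table + 3×washer + 2×wardrobe + 2×TV box: volume 43, value 248
- 1×dining table + 3×washer + 3×wardrobe + 1×bicycle: volume 42, value 236
Best: $255.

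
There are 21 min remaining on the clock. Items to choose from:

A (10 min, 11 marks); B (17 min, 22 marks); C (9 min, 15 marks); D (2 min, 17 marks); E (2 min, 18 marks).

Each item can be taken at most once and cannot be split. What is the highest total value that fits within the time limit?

Check high-value combinations within 21 min:
- B+D+E: time 17+2+2=21, value 22+17+18=57
- C+D+E: time 9+2+2=13, value 15+17+18=50
- A+D+E: time 10+2+2=14, value 11+17+18=46
- A+C+E: time 10+9+2=21, value 11+15+18=44
Best: 57 marks.

57 marks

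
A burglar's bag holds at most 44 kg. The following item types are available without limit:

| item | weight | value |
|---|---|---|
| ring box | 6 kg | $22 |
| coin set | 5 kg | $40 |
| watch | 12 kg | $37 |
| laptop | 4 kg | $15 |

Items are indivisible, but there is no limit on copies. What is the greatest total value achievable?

$335

Best value-per-unit is coin set at 40/5; filling with it alone gives 8×40 = 320.
Optimal mix: 8×coin set + 1×laptop → weight 44, value 335.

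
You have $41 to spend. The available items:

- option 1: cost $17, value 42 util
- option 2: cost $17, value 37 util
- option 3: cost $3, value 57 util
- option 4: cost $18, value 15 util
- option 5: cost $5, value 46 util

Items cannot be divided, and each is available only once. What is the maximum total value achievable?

145 util

Check high-value combinations within $41:
- option 1+option 3+option 5: cost 17+3+5=25, value 42+57+46=145
- option 2+option 3+option 5: cost 17+3+5=25, value 37+57+46=140
- option 1+option 2+option 3: cost 17+17+3=37, value 42+37+57=136
Best: 145 util.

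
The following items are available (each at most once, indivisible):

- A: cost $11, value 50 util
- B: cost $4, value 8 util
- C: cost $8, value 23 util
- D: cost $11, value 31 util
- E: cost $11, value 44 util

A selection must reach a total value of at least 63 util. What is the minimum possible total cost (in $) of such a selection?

19

Subsets with value ≥ 63, sorted by total cost:
- A+C: cost 19, value 73
- C+E: cost 19, value 67
- A+E: cost 22, value 94
Minimum cost: 19 $.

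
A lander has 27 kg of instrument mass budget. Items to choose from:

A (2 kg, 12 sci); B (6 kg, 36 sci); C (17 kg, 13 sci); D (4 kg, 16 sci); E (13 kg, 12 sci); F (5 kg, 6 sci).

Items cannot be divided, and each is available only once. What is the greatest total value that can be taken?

76 sci

Check high-value combinations within 27 kg:
- A+B+D+E: mass 2+6+4+13=25, value 12+36+16+12=76
- A+B+D+F: mass 2+6+4+5=17, value 12+36+16+6=70
- A+B+E+F: mass 2+6+13+5=26, value 12+36+12+6=66
- B+C+D: mass 6+17+4=27, value 36+13+16=65
- A+B+D: mass 2+6+4=12, value 12+36+16=64
Best: 76 sci.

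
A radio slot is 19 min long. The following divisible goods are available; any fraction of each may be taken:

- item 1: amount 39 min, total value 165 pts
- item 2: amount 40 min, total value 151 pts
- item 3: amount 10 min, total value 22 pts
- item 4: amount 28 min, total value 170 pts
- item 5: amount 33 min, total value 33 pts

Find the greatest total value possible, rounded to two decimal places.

115.36

Take in order of value per unit:
- item 4 (170/28 per unit): 19 of 28 → value 19×170/28 = 115.3571, running total 115.36
Total 115.36.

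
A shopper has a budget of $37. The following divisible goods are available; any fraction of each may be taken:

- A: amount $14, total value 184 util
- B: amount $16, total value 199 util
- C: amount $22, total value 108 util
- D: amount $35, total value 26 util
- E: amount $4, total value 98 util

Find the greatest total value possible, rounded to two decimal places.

495.73

Take in order of value per unit:
- E (98/4 per unit): all 4 → value 98, running total 98.00
- A (184/14 per unit): all 14 → value 184, running total 282.00
- B (199/16 per unit): all 16 → value 199, running total 481.00
- C (108/22 per unit): 3 of 22 → value 3×108/22 = 14.7273, running total 495.73
Total 495.73.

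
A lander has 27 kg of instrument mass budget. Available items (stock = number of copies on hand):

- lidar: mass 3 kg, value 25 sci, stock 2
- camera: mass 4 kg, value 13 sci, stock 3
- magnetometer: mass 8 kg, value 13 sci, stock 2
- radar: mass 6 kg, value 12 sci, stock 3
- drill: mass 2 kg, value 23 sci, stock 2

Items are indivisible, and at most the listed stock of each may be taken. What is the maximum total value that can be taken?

Top feasible selections:
- 2×lidar + 3×camera + 2×drill: mass 22, value 135
- 2×lidar + 2×camera + 1×magnetometer + 2×drill: mass 26, value 135
- 2×lidar + 2×camera + 1×radar + 2×drill: mass 24, value 134
Best: 135 sci.

135 sci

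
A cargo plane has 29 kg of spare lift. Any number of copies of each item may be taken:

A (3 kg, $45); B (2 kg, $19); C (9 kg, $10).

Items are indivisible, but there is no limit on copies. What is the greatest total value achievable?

$424

Best value-per-unit is A at 45/3; filling with it alone gives 9×45 = 405.
Optimal mix: 9×A + 1×B → weight 29, value 424.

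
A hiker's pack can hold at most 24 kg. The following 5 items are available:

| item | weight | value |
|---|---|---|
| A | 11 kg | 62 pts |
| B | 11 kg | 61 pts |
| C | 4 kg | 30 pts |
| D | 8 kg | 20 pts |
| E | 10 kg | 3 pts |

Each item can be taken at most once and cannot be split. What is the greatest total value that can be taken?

123 pts

Check high-value combinations within 24 kg:
- A+B: weight 11+11=22, value 62+61=123
- A+C+D: weight 11+4+8=23, value 62+30+20=112
- B+C+D: weight 11+4+8=23, value 61+30+20=111
Best: 123 pts.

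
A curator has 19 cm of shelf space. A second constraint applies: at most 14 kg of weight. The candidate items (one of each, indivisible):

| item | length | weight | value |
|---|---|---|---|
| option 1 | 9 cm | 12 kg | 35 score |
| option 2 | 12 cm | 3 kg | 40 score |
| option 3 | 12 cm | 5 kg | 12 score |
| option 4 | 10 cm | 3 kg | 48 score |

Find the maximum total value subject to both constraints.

48 score

Feasible sets respecting both limits:
- option 4: length 10, weight 3, value 48
- option 2: length 12, weight 3, value 40
- option 1: length 9, weight 12, value 35
- option 3: length 12, weight 5, value 12
Best: 48 score.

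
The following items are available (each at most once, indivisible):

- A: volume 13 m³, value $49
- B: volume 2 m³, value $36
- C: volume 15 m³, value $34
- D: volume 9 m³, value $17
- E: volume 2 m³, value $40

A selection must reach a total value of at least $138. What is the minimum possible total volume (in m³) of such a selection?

Subsets with value ≥ 138, sorted by total volume:
- A+B+D+E: volume 26, value 142
- A+B+C+E: volume 32, value 159
Minimum volume: 26 m³.

26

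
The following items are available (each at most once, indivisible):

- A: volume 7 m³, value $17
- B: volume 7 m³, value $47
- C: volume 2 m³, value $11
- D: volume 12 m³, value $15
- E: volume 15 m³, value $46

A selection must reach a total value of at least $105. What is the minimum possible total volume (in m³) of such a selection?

29

Subsets with value ≥ 105, sorted by total volume:
- A+B+E: volume 29, value 110
- A+B+C+E: volume 31, value 121
- B+D+E: volume 34, value 108
Minimum volume: 29 m³.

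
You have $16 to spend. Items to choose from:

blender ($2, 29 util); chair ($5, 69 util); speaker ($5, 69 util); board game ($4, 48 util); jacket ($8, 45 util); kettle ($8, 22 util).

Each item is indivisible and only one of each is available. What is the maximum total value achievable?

215 util

Check high-value combinations within $16:
- blender+chair+speaker+board game: cost 2+5+5+4=16, value 29+69+69+48=215
- chair+speaker+board game: cost 5+5+4=14, value 69+69+48=186
- blender+chair+speaker: cost 2+5+5=12, value 29+69+69=167
- blender+chair+board game: cost 2+5+4=11, value 29+69+48=146
- blender+speaker+board game: cost 2+5+4=11, value 29+69+48=146
Best: 215 util.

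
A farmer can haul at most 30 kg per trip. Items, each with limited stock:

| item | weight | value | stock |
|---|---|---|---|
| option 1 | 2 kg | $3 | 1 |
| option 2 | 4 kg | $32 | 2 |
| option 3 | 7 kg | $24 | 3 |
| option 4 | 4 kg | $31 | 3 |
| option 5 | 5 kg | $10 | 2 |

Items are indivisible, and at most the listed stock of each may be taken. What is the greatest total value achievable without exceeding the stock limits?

Best selections within weight 30 and stock limits:
- 1×option 1 + 2×option 2 + 1×option 3 + 3×option 4: weight 29, value 184
- 2×option 2 + 1×option 3 + 3×option 4: weight 27, value 181
- 2×option 2 + 3×option 4 + 2×option 5: weight 30, value 177
Best: $184.

$184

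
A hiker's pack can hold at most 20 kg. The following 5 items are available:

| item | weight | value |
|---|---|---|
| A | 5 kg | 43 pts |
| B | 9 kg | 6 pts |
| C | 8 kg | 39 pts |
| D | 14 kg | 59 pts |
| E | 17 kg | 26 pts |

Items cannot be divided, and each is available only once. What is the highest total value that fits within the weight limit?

102 pts

Check high-value combinations within 20 kg:
- A+D: weight 5+14=19, value 43+59=102
- A+C: weight 5+8=13, value 43+39=82
- D: weight 14, value 59
Best: 102 pts.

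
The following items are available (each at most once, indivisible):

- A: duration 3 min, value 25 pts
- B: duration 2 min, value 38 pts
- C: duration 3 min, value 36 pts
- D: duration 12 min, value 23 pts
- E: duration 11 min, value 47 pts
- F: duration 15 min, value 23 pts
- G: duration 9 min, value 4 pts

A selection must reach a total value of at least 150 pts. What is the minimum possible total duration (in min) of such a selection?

Subsets with value ≥ 150, sorted by total duration:
- A+B+C+E+G: duration 28, value 150
- A+B+C+D+E: duration 31, value 169
Minimum duration: 28 min.

28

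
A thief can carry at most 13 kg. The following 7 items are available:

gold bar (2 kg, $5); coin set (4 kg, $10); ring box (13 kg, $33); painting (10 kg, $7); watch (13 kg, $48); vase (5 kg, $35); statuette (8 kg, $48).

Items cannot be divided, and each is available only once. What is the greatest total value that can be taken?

This is a 0/1 knapsack; check combinations near the capacity.
- vase+statuette: weight 5+8=13, value 35+48=83
- coin set+statuette: weight 4+8=12, value 10+48=58
- gold bar+statuette: weight 2+8=10, value 5+48=53
Best: $83.

$83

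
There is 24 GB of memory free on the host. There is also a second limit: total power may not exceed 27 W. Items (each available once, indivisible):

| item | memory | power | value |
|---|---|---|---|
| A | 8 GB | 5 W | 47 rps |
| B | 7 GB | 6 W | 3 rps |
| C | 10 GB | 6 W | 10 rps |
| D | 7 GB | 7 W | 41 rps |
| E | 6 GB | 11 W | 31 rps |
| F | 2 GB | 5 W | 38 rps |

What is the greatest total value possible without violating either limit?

Feasible sets respecting both limits:
- A+B+D+F: memory 24, power 23, value 129
- A+D+F: memory 17, power 17, value 126
- A+D+E: memory 21, power 23, value 119
Best: 129 rps.

129 rps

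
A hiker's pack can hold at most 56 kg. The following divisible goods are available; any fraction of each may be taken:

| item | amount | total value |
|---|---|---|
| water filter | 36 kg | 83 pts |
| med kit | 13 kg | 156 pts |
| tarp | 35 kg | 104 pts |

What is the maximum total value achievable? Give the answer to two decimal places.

Take in order of value per unit:
- med kit (156/13 per unit): all 13 → value 156, running total 156.00
- tarp (104/35 per unit): all 35 → value 104, running total 260.00
- water filter (83/36 per unit): 8 of 36 → value 8×83/36 = 18.4444, running total 278.44
Total 278.44.

278.44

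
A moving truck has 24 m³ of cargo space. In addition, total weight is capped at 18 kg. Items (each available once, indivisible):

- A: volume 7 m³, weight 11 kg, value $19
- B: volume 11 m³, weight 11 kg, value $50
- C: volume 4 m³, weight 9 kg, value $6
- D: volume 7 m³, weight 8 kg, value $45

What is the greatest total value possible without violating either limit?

Feasible sets respecting both limits:
- C+D: volume 11, weight 17, value 51
- B: volume 11, weight 11, value 50
- D: volume 7, weight 8, value 45
- A: volume 7, weight 11, value 19
Best: $51.

$51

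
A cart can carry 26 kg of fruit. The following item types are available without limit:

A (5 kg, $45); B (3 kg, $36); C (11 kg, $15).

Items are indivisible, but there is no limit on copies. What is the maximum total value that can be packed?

Best value-per-unit is B at 36/3; filling with it alone gives 8×36 = 288.
Optimal mix: 1×A + 7×B → weight 26, value 297.

$297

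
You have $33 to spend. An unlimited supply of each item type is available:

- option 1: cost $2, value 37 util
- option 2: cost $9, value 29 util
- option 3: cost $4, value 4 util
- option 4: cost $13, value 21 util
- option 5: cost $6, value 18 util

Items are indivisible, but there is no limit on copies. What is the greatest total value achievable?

592 util

Best value-per-unit is option 1 at 37/2, and filling with it alone uses cost 16×2=32. No mix of the others beats 16×37 = 592.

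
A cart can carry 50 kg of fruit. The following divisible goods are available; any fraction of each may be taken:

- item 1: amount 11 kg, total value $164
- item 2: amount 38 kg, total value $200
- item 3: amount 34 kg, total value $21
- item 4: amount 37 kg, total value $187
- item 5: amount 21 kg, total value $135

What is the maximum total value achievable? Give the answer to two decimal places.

393.74

Take in order of value per unit:
- item 1 (164/11 per unit): all 11 → value 164, running total 164.00
- item 5 (135/21 per unit): all 21 → value 135, running total 299.00
- item 2 (200/38 per unit): 18 of 38 → value 18×200/38 = 94.7368, running total 393.74
Total 393.74.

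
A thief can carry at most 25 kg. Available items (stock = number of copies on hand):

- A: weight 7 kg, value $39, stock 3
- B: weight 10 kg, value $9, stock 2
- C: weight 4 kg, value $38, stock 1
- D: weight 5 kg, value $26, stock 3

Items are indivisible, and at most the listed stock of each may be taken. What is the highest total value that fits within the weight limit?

$155

Best selections within weight 25 and stock limits:
- 3×A + 1×C: weight 25, value 155
- 2×A + 1×C + 1×D: weight 23, value 142
Best: $155.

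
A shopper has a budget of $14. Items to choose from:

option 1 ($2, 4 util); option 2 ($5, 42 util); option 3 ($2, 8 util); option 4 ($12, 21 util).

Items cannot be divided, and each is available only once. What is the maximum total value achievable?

This is a 0/1 knapsack; check combinations near the capacity.
- option 1+option 2+option 3: cost 2+5+2=9, value 4+42+8=54
- option 2+option 3: cost 5+2=7, value 42+8=50
- option 1+option 2: cost 2+5=7, value 4+42=46
- option 2: cost 5, value 42
- option 3+option 4: cost 2+12=14, value 8+21=29
Best: 54 util.

54 util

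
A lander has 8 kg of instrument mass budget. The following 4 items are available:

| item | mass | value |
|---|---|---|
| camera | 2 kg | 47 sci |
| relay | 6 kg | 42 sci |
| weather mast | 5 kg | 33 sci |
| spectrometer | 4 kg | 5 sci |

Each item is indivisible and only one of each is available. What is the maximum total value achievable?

Check high-value combinations within 8 kg:
- camera+relay: mass 2+6=8, value 47+42=89
- camera+weather mast: mass 2+5=7, value 47+33=80
- camera+spectrometer: mass 2+4=6, value 47+5=52
- camera: mass 2, value 47
Best: 89 sci.

89 sci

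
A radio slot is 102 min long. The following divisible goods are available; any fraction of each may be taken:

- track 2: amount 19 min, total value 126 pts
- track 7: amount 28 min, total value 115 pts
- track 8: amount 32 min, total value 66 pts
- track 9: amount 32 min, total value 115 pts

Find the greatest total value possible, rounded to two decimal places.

Take in order of value per unit:
- track 2 (126/19 per unit): all 19 → value 126, running total 126.00
- track 7 (115/28 per unit): all 28 → value 115, running total 241.00
- track 9 (115/32 per unit): all 32 → value 115, running total 356.00
- track 8 (66/32 per unit): 23 of 32 → value 23×66/32 = 47.4375, running total 403.44
Total 403.44.

403.44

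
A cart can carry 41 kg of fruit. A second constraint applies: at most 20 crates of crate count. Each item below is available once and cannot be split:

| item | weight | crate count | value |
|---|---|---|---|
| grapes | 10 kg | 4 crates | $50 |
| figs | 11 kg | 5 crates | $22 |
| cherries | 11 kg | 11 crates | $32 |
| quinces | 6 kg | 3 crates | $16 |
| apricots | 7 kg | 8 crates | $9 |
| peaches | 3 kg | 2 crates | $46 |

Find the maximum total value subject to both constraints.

$144

Feasible sets respecting both limits:
- grapes+cherries+quinces+peaches: weight 30, crate count 20, value 144
- grapes+figs+quinces+peaches: weight 30, crate count 14, value 134
- grapes+cherries+peaches: weight 24, crate count 17, value 128
- grapes+figs+apricots+peaches: weight 31, crate count 19, value 127
Best: $144.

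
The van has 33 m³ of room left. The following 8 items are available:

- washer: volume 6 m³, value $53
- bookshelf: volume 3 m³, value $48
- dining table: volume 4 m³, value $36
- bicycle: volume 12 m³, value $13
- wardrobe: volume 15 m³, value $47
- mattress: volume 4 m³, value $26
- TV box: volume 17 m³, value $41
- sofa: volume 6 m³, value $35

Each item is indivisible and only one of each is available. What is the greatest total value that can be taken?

$210

Check high-value combinations within 33 m³:
- washer+bookshelf+dining table+wardrobe+mattress: volume 6+3+4+15+4=32, value 53+48+36+47+26=210
- washer+bookshelf+dining table+mattress+sofa: volume 6+3+4+4+6=23, value 53+48+36+26+35=198
- bookshelf+dining table+wardrobe+mattress+sofa: volume 3+4+15+4+6=32, value 48+36+47+26+35=192
- washer+bookshelf+dining table+bicycle+sofa: volume 6+3+4+12+6=31, value 53+48+36+13+35=185
Best: $210.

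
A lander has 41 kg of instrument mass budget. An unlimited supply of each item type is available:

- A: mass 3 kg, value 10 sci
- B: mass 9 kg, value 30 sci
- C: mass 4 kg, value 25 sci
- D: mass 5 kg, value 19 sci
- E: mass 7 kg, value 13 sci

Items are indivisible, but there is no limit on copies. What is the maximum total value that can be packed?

Best value-per-unit is C at 25/4, and filling with it alone uses mass 10×4=40. No mix of the others beats 10×25 = 250.

250 sci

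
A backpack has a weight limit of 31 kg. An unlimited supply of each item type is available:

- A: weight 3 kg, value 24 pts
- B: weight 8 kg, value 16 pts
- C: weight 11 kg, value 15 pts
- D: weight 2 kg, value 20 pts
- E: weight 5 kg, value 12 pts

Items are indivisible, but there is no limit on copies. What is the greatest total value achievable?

304 pts

Best value-per-unit is D at 20/2; filling with it alone gives 15×20 = 300.
Optimal mix: 1×A + 14×D → weight 31, value 304.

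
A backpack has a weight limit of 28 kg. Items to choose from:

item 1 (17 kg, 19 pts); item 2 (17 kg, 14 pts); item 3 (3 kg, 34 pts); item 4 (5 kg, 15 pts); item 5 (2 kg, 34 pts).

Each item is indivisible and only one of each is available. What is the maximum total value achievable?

102 pts

Check high-value combinations within 28 kg:
- item 1+item 3+item 4+item 5: weight 17+3+5+2=27, value 19+34+15+34=102
- item 2+item 3+item 4+item 5: weight 17+3+5+2=27, value 14+34+15+34=97
- item 1+item 3+item 5: weight 17+3+2=22, value 19+34+34=87
- item 3+item 4+item 5: weight 3+5+2=10, value 34+15+34=83
Best: 102 pts.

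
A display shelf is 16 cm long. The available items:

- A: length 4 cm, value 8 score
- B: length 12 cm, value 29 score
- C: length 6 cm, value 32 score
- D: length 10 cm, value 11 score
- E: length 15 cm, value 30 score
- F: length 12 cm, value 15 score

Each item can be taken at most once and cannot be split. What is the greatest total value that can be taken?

43 score

This is a 0/1 knapsack; check combinations near the capacity.
- C+D: length 6+10=16, value 32+11=43
- A+C: length 4+6=10, value 8+32=40
- A+B: length 4+12=16, value 8+29=37
- C: length 6, value 32
- E: length 15, value 30
Best: 43 score.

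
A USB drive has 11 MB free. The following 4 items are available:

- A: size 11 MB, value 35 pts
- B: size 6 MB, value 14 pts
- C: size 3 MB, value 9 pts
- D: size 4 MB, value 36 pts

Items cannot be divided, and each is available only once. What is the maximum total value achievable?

Check high-value combinations within 11 MB:
- B+D: size 6+4=10, value 14+36=50
- C+D: size 3+4=7, value 9+36=45
- D: size 4, value 36
- A: size 11, value 35
Best: 50 pts.

50 pts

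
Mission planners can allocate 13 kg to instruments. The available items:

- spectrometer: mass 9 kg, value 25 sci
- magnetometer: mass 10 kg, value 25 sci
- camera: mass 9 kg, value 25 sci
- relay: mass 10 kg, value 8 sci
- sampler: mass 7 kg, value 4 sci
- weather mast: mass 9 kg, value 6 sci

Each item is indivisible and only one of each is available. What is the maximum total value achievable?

Check high-value combinations within 13 kg:
- spectrometer: mass 9, value 25
- camera: mass 9, value 25
- magnetometer: mass 10, value 25
- relay: mass 10, value 8
- weather mast: mass 9, value 6
Best: 25 sci.

25 sci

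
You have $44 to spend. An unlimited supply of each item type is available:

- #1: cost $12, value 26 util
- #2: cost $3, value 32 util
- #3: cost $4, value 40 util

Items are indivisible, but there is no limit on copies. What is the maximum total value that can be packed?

Best value-per-unit is #2 at 32/3; filling with it alone gives 14×32 = 448.
Optimal mix: 12×#2 + 2×#3 → cost 44, value 464.

464 util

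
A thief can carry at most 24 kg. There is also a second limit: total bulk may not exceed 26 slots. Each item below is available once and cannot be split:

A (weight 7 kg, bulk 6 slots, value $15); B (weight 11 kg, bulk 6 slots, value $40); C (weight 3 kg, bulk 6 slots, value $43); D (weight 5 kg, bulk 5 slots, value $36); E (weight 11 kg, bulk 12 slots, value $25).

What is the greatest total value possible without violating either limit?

Feasible sets respecting both limits:
- B+C+D: weight 19, bulk 17, value 119
- C+D+E: weight 19, bulk 23, value 104
- A+B+C: weight 21, bulk 18, value 98
Best: $119.

$119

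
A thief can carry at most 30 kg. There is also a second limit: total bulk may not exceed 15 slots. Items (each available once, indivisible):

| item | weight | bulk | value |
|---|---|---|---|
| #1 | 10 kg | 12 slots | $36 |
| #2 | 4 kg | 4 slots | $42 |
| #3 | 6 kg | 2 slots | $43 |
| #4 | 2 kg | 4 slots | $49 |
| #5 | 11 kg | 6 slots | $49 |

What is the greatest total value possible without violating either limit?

$141

Feasible sets respecting both limits:
- #3+#4+#5: weight 19, bulk 12, value 141
- #2+#4+#5: weight 17, bulk 14, value 140
- #2+#3+#4: weight 12, bulk 10, value 134
- #2+#3+#5: weight 21, bulk 12, value 134
Best: $141.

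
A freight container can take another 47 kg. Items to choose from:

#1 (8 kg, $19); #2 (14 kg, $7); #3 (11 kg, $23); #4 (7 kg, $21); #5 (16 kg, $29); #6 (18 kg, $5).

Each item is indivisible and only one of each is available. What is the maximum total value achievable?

$92

Check high-value combinations within 47 kg:
- #1+#3+#4+#5: weight 8+11+7+16=42, value 19+23+21+29=92
- #1+#2+#4+#5: weight 8+14+7+16=45, value 19+7+21+29=76
- #3+#4+#5: weight 11+7+16=34, value 23+21+29=73
- #1+#3+#5: weight 8+11+16=35, value 19+23+29=71
- #1+#2+#3+#4: weight 8+14+11+7=40, value 19+7+23+21=70
Best: $92.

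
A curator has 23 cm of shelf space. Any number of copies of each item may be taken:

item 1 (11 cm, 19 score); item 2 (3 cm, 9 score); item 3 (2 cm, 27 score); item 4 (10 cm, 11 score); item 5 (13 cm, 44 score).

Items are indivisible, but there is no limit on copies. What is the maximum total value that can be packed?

Best value-per-unit is item 3 at 27/2, and filling with it alone uses length 11×2=22. No mix of the others beats 11×27 = 297.

297 score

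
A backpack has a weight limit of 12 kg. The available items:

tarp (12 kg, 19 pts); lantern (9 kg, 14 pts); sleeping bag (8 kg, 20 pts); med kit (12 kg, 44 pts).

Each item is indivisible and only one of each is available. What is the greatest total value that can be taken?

44 pts

This is a 0/1 knapsack; check combinations near the capacity.
- med kit: weight 12, value 44
- sleeping bag: weight 8, value 20
- tarp: weight 12, value 19
Best: 44 pts.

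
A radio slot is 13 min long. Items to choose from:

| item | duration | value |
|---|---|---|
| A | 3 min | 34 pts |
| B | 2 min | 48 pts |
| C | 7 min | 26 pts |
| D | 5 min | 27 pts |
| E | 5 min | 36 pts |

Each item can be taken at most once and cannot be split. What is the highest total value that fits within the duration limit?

118 pts

Check high-value combinations within 13 min:
- A+B+E: duration 3+2+5=10, value 34+48+36=118
- B+D+E: duration 2+5+5=12, value 48+27+36=111
- A+B+D: duration 3+2+5=10, value 34+48+27=109
- A+B+C: duration 3+2+7=12, value 34+48+26=108
Best: 118 pts.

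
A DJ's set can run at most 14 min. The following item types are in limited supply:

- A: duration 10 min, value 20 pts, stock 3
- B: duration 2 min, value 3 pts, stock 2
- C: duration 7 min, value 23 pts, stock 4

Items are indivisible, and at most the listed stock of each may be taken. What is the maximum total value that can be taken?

Best selections within duration 14 and stock limits:
- 2×C: duration 14, value 46
- 2×B + 1×C: duration 11, value 29
- 1×B + 1×C: duration 9, value 26
- 1×A + 2×B: duration 14, value 26
Best: 46 pts.

46 pts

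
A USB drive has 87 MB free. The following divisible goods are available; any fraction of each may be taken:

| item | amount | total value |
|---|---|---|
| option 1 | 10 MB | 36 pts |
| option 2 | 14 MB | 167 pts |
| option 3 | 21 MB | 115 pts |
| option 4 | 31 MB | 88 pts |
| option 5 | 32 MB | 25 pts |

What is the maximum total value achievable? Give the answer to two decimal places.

Take in order of value per unit:
- option 2 (167/14 per unit): all 14 → value 167, running total 167.00
- option 3 (115/21 per unit): all 21 → value 115, running total 282.00
- option 1 (36/10 per unit): all 10 → value 36, running total 318.00
- option 4 (88/31 per unit): all 31 → value 88, running total 406.00
- option 5 (25/32 per unit): 11 of 32 → value 11×25/32 = 8.5938, running total 414.59
Total 414.59.

414.59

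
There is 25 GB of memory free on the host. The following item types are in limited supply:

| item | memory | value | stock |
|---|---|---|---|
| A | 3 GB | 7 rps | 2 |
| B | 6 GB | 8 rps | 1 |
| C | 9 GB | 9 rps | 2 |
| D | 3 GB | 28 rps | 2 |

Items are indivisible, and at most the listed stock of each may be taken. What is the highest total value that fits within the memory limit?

Top feasible selections:
- 1×A + 1×B + 1×C + 2×D: memory 24, value 80
- 2×A + 1×C + 2×D: memory 21, value 79
- 2×A + 1×B + 2×D: memory 18, value 78
Best: 80 rps.

80 rps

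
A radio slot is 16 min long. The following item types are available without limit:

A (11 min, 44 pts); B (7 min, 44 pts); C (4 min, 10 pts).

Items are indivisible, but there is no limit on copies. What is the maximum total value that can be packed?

88 pts

Best value-per-unit is B at 44/7, and filling with it alone uses duration 2×7=14. No mix of the others beats 2×44 = 88.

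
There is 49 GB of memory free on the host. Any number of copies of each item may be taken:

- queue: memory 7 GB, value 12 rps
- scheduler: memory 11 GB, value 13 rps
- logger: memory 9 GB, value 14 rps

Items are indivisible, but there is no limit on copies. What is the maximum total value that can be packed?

Best value-per-unit is queue at 12/7, and filling with it alone uses memory 7×7=49. No mix of the others beats 7×12 = 84.

84 rps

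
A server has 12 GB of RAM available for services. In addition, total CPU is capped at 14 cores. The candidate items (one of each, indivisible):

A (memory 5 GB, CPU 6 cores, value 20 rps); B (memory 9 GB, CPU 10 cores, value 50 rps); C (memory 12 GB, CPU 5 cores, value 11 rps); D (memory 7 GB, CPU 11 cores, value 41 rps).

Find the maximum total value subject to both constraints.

50 rps

Feasible sets respecting both limits:
- B: memory 9, CPU 10, value 50
- D: memory 7, CPU 11, value 41
- A: memory 5, CPU 6, value 20
- C: memory 12, CPU 5, value 11
Best: 50 rps.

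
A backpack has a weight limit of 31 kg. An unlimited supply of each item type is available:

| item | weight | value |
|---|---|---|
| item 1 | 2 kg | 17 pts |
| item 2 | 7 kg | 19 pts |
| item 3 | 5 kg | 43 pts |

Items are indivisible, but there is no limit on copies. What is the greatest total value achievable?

Best value-per-unit is item 3 at 43/5; filling with it alone gives 6×43 = 258.
Optimal mix: 3×item 1 + 5×item 3 → weight 31, value 266.

266 pts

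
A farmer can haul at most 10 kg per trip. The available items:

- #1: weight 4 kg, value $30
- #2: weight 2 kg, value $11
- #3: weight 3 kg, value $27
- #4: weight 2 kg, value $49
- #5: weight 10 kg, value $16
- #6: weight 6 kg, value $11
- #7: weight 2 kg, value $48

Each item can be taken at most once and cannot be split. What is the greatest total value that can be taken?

$138

Check high-value combinations within 10 kg:
- #1+#2+#4+#7: weight 4+2+2+2=10, value 30+11+49+48=138
- #2+#3+#4+#7: weight 2+3+2+2=9, value 11+27+49+48=135
- #1+#4+#7: weight 4+2+2=8, value 30+49+48=127
- #3+#4+#7: weight 3+2+2=7, value 27+49+48=124
Best: $138.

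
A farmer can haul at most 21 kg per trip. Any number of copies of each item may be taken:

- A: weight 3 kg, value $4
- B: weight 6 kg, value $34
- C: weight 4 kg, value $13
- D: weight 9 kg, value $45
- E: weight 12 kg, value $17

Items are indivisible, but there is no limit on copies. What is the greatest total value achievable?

Best value-per-unit is B at 34/6; filling with it alone gives 3×34 = 102.
Optimal mix: 2×B + 1×D → weight 21, value 113.

$113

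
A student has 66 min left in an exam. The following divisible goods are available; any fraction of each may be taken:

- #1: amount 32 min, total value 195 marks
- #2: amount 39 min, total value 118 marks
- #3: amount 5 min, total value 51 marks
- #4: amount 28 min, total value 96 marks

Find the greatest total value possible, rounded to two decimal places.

345.03

Take in order of value per unit:
- #3 (51/5 per unit): all 5 → value 51, running total 51.00
- #1 (195/32 per unit): all 32 → value 195, running total 246.00
- #4 (96/28 per unit): all 28 → value 96, running total 342.00
- #2 (118/39 per unit): 1 of 39 → value 1×118/39 = 3.0256, running total 345.03
Total 345.03.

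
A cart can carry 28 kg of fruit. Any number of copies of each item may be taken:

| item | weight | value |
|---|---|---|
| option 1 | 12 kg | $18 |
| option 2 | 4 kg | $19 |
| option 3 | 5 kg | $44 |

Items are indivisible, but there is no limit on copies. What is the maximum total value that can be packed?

$220

Best value-per-unit is option 3 at 44/5, and filling with it alone uses weight 5×5=25. No mix of the others beats 5×44 = 220.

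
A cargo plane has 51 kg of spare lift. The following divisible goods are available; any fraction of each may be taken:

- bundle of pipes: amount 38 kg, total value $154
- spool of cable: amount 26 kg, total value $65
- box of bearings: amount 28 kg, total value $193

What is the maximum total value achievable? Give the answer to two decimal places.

286.21

Take in order of value per unit:
- box of bearings (193/28 per unit): all 28 → value 193, running total 193.00
- bundle of pipes (154/38 per unit): 23 of 38 → value 23×154/38 = 93.2105, running total 286.21
Total 286.21.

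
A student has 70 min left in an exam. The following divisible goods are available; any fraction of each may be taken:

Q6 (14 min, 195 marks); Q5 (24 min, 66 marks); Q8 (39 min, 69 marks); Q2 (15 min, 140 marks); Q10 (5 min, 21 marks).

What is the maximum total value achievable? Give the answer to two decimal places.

443.23

Take in order of value per unit:
- Q6 (195/14 per unit): all 14 → value 195, running total 195.00
- Q2 (140/15 per unit): all 15 → value 140, running total 335.00
- Q10 (21/5 per unit): all 5 → value 21, running total 356.00
- Q5 (66/24 per unit): all 24 → value 66, running total 422.00
- Q8 (69/39 per unit): 12 of 39 → value 12×69/39 = 21.2308, running total 443.23
Total 443.23.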